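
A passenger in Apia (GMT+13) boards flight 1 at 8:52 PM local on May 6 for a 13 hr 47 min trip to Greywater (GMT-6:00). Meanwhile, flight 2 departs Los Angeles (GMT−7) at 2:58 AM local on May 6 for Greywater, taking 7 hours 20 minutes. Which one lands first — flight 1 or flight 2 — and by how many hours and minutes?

the second, by 4 hours 21 minutes

Flight 1 in UTC: 8:52 PM − 13:00 = 7:52 AM on May 6.
+13 hours and 47 minutes → arrive 9:39 PM UTC on May 6.
Flight 2 in UTC: 2:58 AM + 7:00 = 9:58 AM on May 6.
+7 hours and 20 minutes → arrive 5:18 PM UTC on May 6.
Flight 2 lands earlier by 4 hours 21 minutes.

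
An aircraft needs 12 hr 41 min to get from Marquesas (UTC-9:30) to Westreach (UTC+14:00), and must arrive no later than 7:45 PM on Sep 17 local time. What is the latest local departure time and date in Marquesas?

7:34 AM on September 16

Target arrival in UTC: 7:45 PM − 14:00 = 5:45 AM on Sep 17.
Subtract 12 hours 41 minutes → departure 5:04 PM UTC on Sep 16.
Marquesas is UTC−9:30: 5:04 PM − 9:30 = 7:34 AM on Sep 16.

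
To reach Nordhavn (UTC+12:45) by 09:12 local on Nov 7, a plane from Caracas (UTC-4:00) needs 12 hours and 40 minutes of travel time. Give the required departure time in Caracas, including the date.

03:47 on November 6

Target arrival in UTC: 09:12 − 12:45 = 20:27 on Nov 6.
Subtract 12 hours and 40 minutes → departure 07:47 UTC on Nov 6.
Caracas is UTC−4:00: 07:47 − 4:00 = 03:47 on Nov 6.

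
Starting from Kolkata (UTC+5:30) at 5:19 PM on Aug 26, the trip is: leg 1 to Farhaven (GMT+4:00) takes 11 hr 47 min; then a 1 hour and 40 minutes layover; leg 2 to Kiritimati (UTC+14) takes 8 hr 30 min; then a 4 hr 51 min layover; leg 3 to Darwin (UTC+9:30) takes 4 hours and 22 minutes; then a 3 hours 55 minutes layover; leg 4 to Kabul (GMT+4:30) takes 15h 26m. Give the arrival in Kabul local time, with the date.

6:50 PM on August 28

Convert departure to UTC: 5:19 PM − 5:30 = 11:49 AM UTC on Aug 26.
Add 11 hours and 47 minutes leg 1 → 11:36 PM UTC.
Add 1 hour and 40 minutes layover in Farhaven → 1:16 AM UTC (Aug 27).
Add 8 hours and 30 minutes leg 2 → 9:46 AM UTC.
Add 4 hours 51 minutes layover in Kiritimati → 2:37 PM UTC.
Add 4 hours 22 minutes leg 3 → 6:59 PM UTC.
Add 3 hours and 55 minutes layover in Darwin → 10:54 PM UTC.
Add 15 hours and 26 minutes leg 4 → 2:20 PM UTC (Aug 28).
Kabul is UTC+4:30, so local arrival = 2:20 PM + 4:30 = 6:50 PM on Aug 28.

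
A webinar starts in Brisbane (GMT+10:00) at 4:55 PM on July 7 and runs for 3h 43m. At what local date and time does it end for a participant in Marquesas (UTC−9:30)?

Marquesas is 19:30 behind Brisbane.
After 3 hours 43 minutes it is 8:38 PM in Brisbane.
Shift by the zone difference: 8:38 PM − 19:30 = 1:08 AM on Jul 7 in Marquesas.

1:08 AM on July 7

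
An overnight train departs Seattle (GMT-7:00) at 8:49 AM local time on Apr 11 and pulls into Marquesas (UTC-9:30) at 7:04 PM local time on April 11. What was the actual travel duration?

Departure in UTC: 8:49 AM + 7:00 = 3:49 PM on Apr 11.
Arrival in UTC: 7:04 PM + 9:30 = 4:34 AM on Apr 12.
Elapsed = 4:34 AM − 3:49 PM (+1 day) = 12 hours 45 minutes.

12 hours 45 minutes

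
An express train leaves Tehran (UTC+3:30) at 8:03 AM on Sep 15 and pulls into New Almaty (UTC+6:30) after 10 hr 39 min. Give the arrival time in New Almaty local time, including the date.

9:42 PM on September 15

Convert departure to UTC: 8:03 AM − 3:30 = 4:33 AM UTC on Sep 15.
Add 10 hours 39 minutes travel time → 3:12 PM UTC.
New Almaty is UTC+6:30, so local arrival = 3:12 PM + 6:30 = 9:42 PM on Sep 15.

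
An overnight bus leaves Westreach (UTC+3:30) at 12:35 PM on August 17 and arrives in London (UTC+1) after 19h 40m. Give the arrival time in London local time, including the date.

Convert departure to UTC: 12:35 PM − 3:30 = 9:05 AM UTC on Aug 17.
Add 19 hours and 40 minutes travel time → 4:45 AM UTC (Aug 18).
London is UTC+1:00, so local arrival = 4:45 AM + 1:00 = 5:45 AM on Aug 18.

5:45 AM on August 18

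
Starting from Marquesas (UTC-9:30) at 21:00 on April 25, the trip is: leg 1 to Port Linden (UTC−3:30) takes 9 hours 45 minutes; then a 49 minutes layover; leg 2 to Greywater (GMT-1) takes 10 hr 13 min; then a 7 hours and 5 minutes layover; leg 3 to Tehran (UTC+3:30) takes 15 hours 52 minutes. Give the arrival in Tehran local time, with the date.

05:44 on Apr 28

Convert departure to UTC: 21:00 + 9:30 = 06:30 UTC on Apr 26.
Add 9 hours 45 minutes leg 1 → 16:15 UTC.
Add 49 minutes layover in Port Linden → 17:04 UTC.
Add 10 hours 13 minutes leg 2 → 03:17 UTC (Apr 27).
Add 7 hours 5 minutes layover in Greywater → 10:22 UTC.
Add 15 hours 52 minutes leg 3 → 02:14 UTC (Apr 28).
Tehran is UTC+3:30, so local arrival = 02:14 + 3:30 = 05:44 on Apr 28.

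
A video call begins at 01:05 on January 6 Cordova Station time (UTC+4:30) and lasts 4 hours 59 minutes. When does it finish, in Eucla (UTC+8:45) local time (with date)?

10:19 on January 6

Convert start to UTC: 01:05 − 4:30 = 20:35 UTC on Jan 5.
Add 4 hours 59 minutes duration → 01:34 UTC (Jan 6).
Eucla is UTC+8:45, so local end time = 01:34 + 8:45 = 10:19 on Jan 6.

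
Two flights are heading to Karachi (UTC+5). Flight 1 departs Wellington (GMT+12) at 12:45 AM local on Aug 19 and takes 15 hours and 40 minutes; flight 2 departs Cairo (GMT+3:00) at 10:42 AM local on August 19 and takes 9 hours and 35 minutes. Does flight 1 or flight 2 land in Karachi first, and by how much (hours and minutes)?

Flight 1 in UTC: 12:45 AM − 12:00 = 12:45 PM on Aug 18.
+15 hours and 40 minutes → arrive 4:25 AM UTC on Aug 19.
Flight 2 in UTC: 10:42 AM − 3:00 = 7:42 AM on Aug 19.
+9 hours 35 minutes → arrive 5:17 PM UTC on Aug 19.
Flight 1 lands earlier by 12 hours 52 minutes.

the first, by 12 hours 52 minutes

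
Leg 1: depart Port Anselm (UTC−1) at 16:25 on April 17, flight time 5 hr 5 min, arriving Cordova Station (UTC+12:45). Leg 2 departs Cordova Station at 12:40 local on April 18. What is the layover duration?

1 hour 25 minutes

Convert departure to UTC: 16:25 + 1:00 = 17:25 UTC on Apr 17.
Add 5 hours and 5 minutes flight time → 22:30 UTC.
Cordova Station is UTC+12:45, so local arrival = 22:30 + 12:45 = 11:15 on Apr 18.
Layover = 12:40 − 11:15 = 1 hour 25 minutes.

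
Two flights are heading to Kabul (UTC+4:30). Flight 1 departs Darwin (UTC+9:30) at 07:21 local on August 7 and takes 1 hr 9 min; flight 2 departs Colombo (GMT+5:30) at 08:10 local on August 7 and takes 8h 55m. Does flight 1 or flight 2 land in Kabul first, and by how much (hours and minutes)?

the first, by 12 hours 35 minutes

Flight 1 in UTC: 07:21 − 9:30 = 21:51 on Aug 6.
+1 hour and 9 minutes → arrive 23:00 UTC on Aug 6.
Flight 2 in UTC: 08:10 − 5:30 = 02:40 on Aug 7.
+8 hours and 55 minutes → arrive 11:35 UTC on Aug 7.
Flight 1 lands earlier by 12 hours 35 minutes.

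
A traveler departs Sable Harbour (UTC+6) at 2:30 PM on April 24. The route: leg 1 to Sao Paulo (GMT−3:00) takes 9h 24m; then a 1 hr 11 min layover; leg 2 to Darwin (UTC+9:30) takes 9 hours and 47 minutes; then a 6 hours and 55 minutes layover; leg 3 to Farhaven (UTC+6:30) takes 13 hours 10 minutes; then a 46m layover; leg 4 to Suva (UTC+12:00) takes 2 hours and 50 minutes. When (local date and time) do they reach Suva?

4:33 PM on April 26

Convert departure to UTC: 2:30 PM − 6:00 = 8:30 AM UTC on Apr 24.
Add 9 hours 24 minutes leg 1 → 5:54 PM UTC.
Add 1 hour and 11 minutes layover in Sao Paulo → 7:05 PM UTC.
Add 9 hours and 47 minutes leg 2 → 4:52 AM UTC (Apr 25).
Add 6 hours 55 minutes layover in Darwin → 11:47 AM UTC.
Add 13 hours and 10 minutes leg 3 → 12:57 AM UTC (Apr 26).
Add 46 minutes layover in Farhaven → 1:43 AM UTC.
Add 2 hours 50 minutes leg 4 → 4:33 AM UTC.
Suva is UTC+12:00, so local arrival = 4:33 AM + 12:00 = 4:33 PM on Apr 26.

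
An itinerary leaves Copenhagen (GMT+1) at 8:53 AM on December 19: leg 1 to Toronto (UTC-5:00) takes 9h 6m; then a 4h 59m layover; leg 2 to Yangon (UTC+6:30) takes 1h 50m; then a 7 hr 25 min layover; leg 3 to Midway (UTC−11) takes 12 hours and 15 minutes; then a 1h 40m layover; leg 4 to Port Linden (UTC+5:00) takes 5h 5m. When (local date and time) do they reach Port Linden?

7:13 AM on December 21

Convert departure to UTC: 8:53 AM − 1:00 = 7:53 AM UTC on Dec 19.
Add 9 hours 6 minutes leg 1 → 4:59 PM UTC.
Add 4 hours and 59 minutes layover in Toronto → 9:58 PM UTC.
Add 1 hour and 50 minutes leg 2 → 11:48 PM UTC.
Add 7 hours 25 minutes layover in Yangon → 7:13 AM UTC (Dec 20).
Add 12 hours 15 minutes leg 3 → 7:28 PM UTC.
Add 1 hour 40 minutes layover in Midway → 9:08 PM UTC.
Add 5 hours and 5 minutes leg 4 → 2:13 AM UTC (Dec 21).
Port Linden is UTC+5:00, so local arrival = 2:13 AM + 5:00 = 7:13 AM on Dec 21.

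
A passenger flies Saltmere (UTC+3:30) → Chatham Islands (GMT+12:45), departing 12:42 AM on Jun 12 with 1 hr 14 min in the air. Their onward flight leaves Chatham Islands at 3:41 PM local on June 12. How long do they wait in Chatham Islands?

4 hours 30 minutes

Convert departure to UTC: 12:42 AM − 3:30 = 9:12 PM UTC on Jun 11.
Add 1 hour and 14 minutes flight time → 10:26 PM UTC.
Chatham Islands is UTC+12:45, so local arrival = 10:26 PM + 12:45 = 11:11 AM on Jun 12.
Layover = 3:41 PM − 11:11 AM = 4 hours 30 minutes.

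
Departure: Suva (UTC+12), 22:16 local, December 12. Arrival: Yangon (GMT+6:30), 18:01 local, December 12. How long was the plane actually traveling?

1 hour 15 minutes

Departure in UTC: 22:16 − 12:00 = 10:16 on Dec 12.
Arrival in UTC: 18:01 − 6:30 = 11:31 on Dec 12.
Elapsed = 11:31 − 10:16 = 1 hour 15 minutes.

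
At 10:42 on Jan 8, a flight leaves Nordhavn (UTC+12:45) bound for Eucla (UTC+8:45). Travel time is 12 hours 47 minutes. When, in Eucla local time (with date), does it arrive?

19:29 on January 8

Eucla is 4:00 behind Nordhavn.
After 12 hours and 47 minutes it is 23:29 in Nordhavn.
Shift by the zone difference: 23:29 − 4:00 = 19:29 on Jan 8 in Eucla.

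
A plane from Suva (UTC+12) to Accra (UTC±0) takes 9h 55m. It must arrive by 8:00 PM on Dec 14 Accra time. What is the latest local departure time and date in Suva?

Target arrival is already UTC: 8:00 PM on Dec 14.
Subtract 9 hours 55 minutes → departure 10:05 AM UTC on Dec 14.
Suva is UTC+12:00: 10:05 AM + 12:00 = 10:05 PM on Dec 14.

10:05 PM on Dec 14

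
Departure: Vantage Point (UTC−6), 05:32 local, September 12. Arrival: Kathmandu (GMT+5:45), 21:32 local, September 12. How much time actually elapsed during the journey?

4 hours 15 minutes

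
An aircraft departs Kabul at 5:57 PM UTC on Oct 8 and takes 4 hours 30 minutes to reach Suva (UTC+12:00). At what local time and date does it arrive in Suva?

10:27 AM on October 9

Departure is given in UTC: 5:57 PM on Oct 8.
Add 4 hours and 30 minutes → 10:27 PM UTC.
Suva is UTC+12:00: 10:27 PM + 12:00 = 10:27 AM on Oct 9.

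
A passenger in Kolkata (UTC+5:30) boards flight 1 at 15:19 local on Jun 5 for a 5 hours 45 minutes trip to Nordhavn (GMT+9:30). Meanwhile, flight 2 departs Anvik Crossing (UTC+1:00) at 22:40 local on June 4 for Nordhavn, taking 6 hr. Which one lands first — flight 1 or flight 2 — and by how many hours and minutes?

the second, by 11 hours 54 minutes

Flight 1 in UTC: 15:19 − 5:30 = 09:49 on Jun 5.
+5 hours and 45 minutes → arrive 15:34 UTC on Jun 5.
Flight 2 in UTC: 22:40 − 1:00 = 21:40 on Jun 4.
+6 hours → arrive 03:40 UTC on Jun 5.
Flight 2 lands earlier by 11 hours 54 minutes.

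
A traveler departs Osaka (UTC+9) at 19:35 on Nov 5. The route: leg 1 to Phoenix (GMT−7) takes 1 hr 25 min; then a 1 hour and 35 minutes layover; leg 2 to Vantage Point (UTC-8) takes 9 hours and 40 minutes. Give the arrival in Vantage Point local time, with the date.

Convert departure to UTC: 19:35 − 9:00 = 10:35 UTC on Nov 5.
Add 1 hour 25 minutes leg 1 → 12:00 UTC.
Add 1 hour 35 minutes layover in Phoenix → 13:35 UTC.
Add 9 hours 40 minutes leg 2 → 23:15 UTC.
Vantage Point is UTC−8:00, so local arrival = 23:15 − 8:00 = 15:15 on Nov 5.

15:15 on November 5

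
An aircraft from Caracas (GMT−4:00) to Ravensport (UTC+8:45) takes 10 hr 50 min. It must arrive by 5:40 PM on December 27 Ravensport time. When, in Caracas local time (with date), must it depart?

Target arrival in UTC: 5:40 PM − 8:45 = 8:55 AM on Dec 27.
Subtract 10 hours 50 minutes → departure 10:05 PM UTC on Dec 26.
Caracas is UTC−4:00: 10:05 PM − 4:00 = 6:05 PM on Dec 26.

6:05 PM on December 26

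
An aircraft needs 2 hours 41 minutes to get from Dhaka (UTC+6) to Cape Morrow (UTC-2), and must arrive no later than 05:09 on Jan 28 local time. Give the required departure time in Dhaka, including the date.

10:28 on Jan 28

Target arrival in UTC: 05:09 + 2:00 = 07:09 on Jan 28.
Subtract 2 hours and 41 minutes → departure 04:28 UTC on Jan 28.
Dhaka is UTC+6:00: 04:28 + 6:00 = 10:28 on Jan 28.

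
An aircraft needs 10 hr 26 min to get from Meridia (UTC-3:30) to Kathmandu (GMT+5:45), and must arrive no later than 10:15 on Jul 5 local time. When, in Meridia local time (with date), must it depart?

14:34 on July 4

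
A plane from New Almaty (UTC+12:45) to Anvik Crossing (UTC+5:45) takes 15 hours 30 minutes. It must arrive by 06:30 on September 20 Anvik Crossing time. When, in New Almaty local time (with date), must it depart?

Target arrival in UTC: 06:30 − 5:45 = 00:45 on Sep 20.
Subtract 15 hours 30 minutes → departure 09:15 UTC on Sep 19.
New Almaty is UTC+12:45: 09:15 + 12:45 = 22:00 on Sep 19.

22:00 on September 19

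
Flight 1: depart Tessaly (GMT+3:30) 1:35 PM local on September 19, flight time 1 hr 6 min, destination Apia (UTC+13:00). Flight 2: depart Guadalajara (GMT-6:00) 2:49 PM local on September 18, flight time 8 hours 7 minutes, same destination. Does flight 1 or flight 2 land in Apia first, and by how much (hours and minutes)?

the second, by 6 hours 15 minutes

Flight 1 in UTC: 1:35 PM − 3:30 = 10:05 AM on Sep 19.
+1 hour 6 minutes → arrive 11:11 AM UTC on Sep 19.
Flight 2 in UTC: 2:49 PM + 6:00 = 8:49 PM on Sep 18.
+8 hours 7 minutes → arrive 4:56 AM UTC on Sep 19.
Flight 2 lands earlier by 6 hours 15 minutes.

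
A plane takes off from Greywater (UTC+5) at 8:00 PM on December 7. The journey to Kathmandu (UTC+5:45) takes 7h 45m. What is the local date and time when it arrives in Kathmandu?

Convert departure to UTC: 8:00 PM − 5:00 = 3:00 PM UTC on Dec 7.
Add 7 hours 45 minutes travel time → 10:45 PM UTC.
Kathmandu is UTC+5:45, so local arrival = 10:45 PM + 5:45 = 4:30 AM on Dec 8.

4:30 AM on December 8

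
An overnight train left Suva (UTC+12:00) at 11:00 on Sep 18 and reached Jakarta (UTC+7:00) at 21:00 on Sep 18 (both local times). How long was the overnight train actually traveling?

Departure in UTC: 11:00 − 12:00 = 23:00 on Sep 17.
Arrival in UTC: 21:00 − 7:00 = 14:00 on Sep 18.
Elapsed = 14:00 − 23:00 (+1 day) = 15 hours.

15 hours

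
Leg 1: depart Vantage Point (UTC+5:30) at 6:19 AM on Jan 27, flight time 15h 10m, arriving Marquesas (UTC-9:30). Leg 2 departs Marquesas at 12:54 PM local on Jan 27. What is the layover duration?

Convert departure to UTC: 6:19 AM − 5:30 = 12:49 AM UTC on Jan 27.
Add 15 hours 10 minutes flight time → 3:59 PM UTC.
Marquesas is UTC−9:30, so local arrival = 3:59 PM − 9:30 = 6:29 AM on Jan 27.
Layover = 12:54 PM − 6:29 AM = 6 hours 25 minutes.

6 hours 25 minutes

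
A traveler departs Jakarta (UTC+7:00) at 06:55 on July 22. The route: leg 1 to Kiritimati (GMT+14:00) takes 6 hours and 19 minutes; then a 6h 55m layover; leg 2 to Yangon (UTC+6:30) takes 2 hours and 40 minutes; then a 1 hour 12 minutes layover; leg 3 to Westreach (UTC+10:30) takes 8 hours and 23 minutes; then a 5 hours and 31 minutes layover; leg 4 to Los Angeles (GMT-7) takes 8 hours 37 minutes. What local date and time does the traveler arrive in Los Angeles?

Convert departure to UTC: 06:55 − 7:00 = 23:55 UTC on Jul 21.
Add 6 hours and 19 minutes leg 1 → 06:14 UTC (Jul 22).
Add 6 hours and 55 minutes layover in Kiritimati → 13:09 UTC.
Add 2 hours 40 minutes leg 2 → 15:49 UTC.
Add 1 hour and 12 minutes layover in Yangon → 17:01 UTC.
Add 8 hours and 23 minutes leg 3 → 01:24 UTC (Jul 23).
Add 5 hours and 31 minutes layover in Westreach → 06:55 UTC.
Add 8 hours 37 minutes leg 4 → 15:32 UTC.
Los Angeles is UTC−7:00, so local arrival = 15:32 − 7:00 = 08:32 on Jul 23.

08:32 on July 23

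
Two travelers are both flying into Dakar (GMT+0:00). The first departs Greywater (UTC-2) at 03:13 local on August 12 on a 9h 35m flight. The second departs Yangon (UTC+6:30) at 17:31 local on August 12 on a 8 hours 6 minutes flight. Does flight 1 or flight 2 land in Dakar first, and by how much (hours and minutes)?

the first, by 4 hours 19 minutes

Flight 1 in UTC: 03:13 + 2:00 = 05:13 on Aug 12.
+9 hours and 35 minutes → arrive 14:48 UTC on Aug 12.
Flight 2 in UTC: 17:31 − 6:30 = 11:01 on Aug 12.
+8 hours and 6 minutes → arrive 19:07 UTC on Aug 12.
Flight 1 lands earlier by 4 hours 19 minutes.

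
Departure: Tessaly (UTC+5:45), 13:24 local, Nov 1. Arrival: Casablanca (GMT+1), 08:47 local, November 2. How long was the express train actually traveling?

Departure in UTC: 13:24 − 5:45 = 07:39 on Nov 1.
Arrival in UTC: 08:47 − 1:00 = 07:47 on Nov 2.
Elapsed = 07:47 − 07:39 (+1 day) = 24 hours 8 minutes.

24 hours 8 minutes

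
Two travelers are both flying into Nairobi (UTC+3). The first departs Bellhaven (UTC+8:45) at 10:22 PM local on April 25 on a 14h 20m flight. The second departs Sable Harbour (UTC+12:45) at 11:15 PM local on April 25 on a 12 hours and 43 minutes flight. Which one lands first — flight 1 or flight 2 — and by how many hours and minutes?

the second, by 4 hours 44 minutes

Flight 1 in UTC: 10:22 PM − 8:45 = 1:37 PM on Apr 25.
+14 hours 20 minutes → arrive 3:57 AM UTC on Apr 26.
Flight 2 in UTC: 11:15 PM − 12:45 = 10:30 AM on Apr 25.
+12 hours and 43 minutes → arrive 11:13 PM UTC on Apr 25.
Flight 2 lands earlier by 4 hours 44 minutes.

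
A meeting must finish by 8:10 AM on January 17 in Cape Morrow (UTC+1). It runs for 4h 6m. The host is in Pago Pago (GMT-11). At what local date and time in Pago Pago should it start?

4:04 PM on January 16

Target end time in UTC: 8:10 AM − 1:00 = 7:10 AM on Jan 17.
Subtract 4 hours 6 minutes → start 3:04 AM UTC on Jan 17.
Pago Pago is UTC−11:00: 3:04 AM − 11:00 = 4:04 PM on Jan 16.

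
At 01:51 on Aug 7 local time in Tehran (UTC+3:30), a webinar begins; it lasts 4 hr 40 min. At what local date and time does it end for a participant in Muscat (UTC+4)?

07:01 on August 7

Convert start to UTC: 01:51 − 3:30 = 22:21 UTC on Aug 6.
Add 4 hours 40 minutes duration → 03:01 UTC (Aug 7).
Muscat is UTC+4:00, so local end time = 03:01 + 4:00 = 07:01 on Aug 7.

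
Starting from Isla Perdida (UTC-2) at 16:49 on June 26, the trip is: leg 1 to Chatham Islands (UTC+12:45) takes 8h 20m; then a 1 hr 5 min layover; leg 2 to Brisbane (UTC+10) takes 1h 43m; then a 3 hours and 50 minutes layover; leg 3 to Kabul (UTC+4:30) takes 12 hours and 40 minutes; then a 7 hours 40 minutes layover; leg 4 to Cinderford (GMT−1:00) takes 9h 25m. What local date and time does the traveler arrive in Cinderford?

Convert departure to UTC: 16:49 + 2:00 = 18:49 UTC on Jun 26.
Add 8 hours 20 minutes leg 1 → 03:09 UTC (Jun 27).
Add 1 hour 5 minutes layover in Chatham Islands → 04:14 UTC.
Add 1 hour 43 minutes leg 2 → 05:57 UTC.
Add 3 hours and 50 minutes layover in Brisbane → 09:47 UTC.
Add 12 hours and 40 minutes leg 3 → 22:27 UTC.
Add 7 hours 40 minutes layover in Kabul → 06:07 UTC (Jun 28).
Add 9 hours and 25 minutes leg 4 → 15:32 UTC.
Cinderford is UTC−1:00, so local arrival = 15:32 − 1:00 = 14:32 on Jun 28.

14:32 on Jun 28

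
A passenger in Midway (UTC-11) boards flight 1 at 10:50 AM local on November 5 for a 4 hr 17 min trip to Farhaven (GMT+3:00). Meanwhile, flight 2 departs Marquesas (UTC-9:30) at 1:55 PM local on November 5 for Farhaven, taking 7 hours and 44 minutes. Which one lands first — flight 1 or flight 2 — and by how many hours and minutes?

the first, by 5 hours 2 minutes

Flight 1 in UTC: 10:50 AM + 11:00 = 9:50 PM on Nov 5.
+4 hours and 17 minutes → arrive 2:07 AM UTC on Nov 6.
Flight 2 in UTC: 1:55 PM + 9:30 = 11:25 PM on Nov 5.
+7 hours and 44 minutes → arrive 7:09 AM UTC on Nov 6.
Flight 1 lands earlier by 5 hours 2 minutes.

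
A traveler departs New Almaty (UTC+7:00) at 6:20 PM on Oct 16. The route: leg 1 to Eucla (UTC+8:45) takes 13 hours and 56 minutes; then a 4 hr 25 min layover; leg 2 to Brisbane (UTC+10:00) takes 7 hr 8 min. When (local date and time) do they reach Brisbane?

Convert departure to UTC: 6:20 PM − 7:00 = 11:20 AM UTC on Oct 16.
Add 13 hours and 56 minutes leg 1 → 1:16 AM UTC (Oct 17).
Add 4 hours 25 minutes layover in Eucla → 5:41 AM UTC.
Add 7 hours 8 minutes leg 2 → 12:49 PM UTC.
Brisbane is UTC+10:00, so local arrival = 12:49 PM + 10:00 = 10:49 PM on Oct 17.

10:49 PM on October 17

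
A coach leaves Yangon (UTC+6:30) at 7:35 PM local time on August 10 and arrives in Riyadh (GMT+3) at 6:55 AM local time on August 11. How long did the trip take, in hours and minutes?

14 hours 50 minutes

Departure in UTC: 7:35 PM − 6:30 = 1:05 PM on Aug 10.
Arrival in UTC: 6:55 AM − 3:00 = 3:55 AM on Aug 11.
Elapsed = 3:55 AM − 1:05 PM (+1 day) = 14 hours 50 minutes.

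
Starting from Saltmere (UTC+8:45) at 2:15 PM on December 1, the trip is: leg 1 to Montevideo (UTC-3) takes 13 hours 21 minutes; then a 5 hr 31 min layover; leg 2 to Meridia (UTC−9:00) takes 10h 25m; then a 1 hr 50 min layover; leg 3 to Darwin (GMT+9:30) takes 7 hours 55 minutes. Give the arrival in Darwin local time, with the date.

6:02 AM on December 3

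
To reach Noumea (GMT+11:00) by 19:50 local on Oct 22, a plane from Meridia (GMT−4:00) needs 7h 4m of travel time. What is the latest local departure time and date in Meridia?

21:46 on October 21

Target arrival in UTC: 19:50 − 11:00 = 08:50 on Oct 22.
Subtract 7 hours and 4 minutes → departure 01:46 UTC on Oct 22.
Meridia is UTC−4:00: 01:46 − 4:00 = 21:46 on Oct 21.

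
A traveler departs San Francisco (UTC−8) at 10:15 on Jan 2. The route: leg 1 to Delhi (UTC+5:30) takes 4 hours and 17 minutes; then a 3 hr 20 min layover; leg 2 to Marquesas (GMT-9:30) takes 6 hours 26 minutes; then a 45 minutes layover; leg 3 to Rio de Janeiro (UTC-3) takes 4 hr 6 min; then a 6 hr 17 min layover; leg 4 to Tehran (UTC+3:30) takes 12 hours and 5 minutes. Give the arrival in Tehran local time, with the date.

Convert departure to UTC: 10:15 + 8:00 = 18:15 UTC on Jan 2.
Add 4 hours and 17 minutes leg 1 → 22:32 UTC.
Add 3 hours and 20 minutes layover in Delhi → 01:52 UTC (Jan 3).
Add 6 hours and 26 minutes leg 2 → 08:18 UTC.
Add 45 minutes layover in Marquesas → 09:03 UTC.
Add 4 hours and 6 minutes leg 3 → 13:09 UTC.
Add 6 hours and 17 minutes layover in Rio de Janeiro → 19:26 UTC.
Add 12 hours 5 minutes leg 4 → 07:31 UTC (Jan 4).
Tehran is UTC+3:30, so local arrival = 07:31 + 3:30 = 11:01 on Jan 4.

11:01 on January 4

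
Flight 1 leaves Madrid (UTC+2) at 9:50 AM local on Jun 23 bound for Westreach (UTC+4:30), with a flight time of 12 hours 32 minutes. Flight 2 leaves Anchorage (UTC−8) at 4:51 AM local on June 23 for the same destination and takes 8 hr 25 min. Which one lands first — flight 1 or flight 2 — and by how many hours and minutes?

Flight 1 in UTC: 9:50 AM − 2:00 = 7:50 AM on Jun 23.
+12 hours and 32 minutes → arrive 8:22 PM UTC on Jun 23.
Flight 2 in UTC: 4:51 AM + 8:00 = 12:51 PM on Jun 23.
+8 hours and 25 minutes → arrive 9:16 PM UTC on Jun 23.
Flight 1 lands earlier by 54 minutes.

the first, by 54 minutes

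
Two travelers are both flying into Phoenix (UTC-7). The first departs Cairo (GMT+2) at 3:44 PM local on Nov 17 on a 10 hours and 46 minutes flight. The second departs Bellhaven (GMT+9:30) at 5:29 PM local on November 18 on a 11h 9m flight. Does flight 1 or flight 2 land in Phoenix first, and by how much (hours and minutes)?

the first, by 18 hours 38 minutes

Flight 1 in UTC: 3:44 PM − 2:00 = 1:44 PM on Nov 17.
+10 hours and 46 minutes → arrive 12:30 AM UTC on Nov 18.
Flight 2 in UTC: 5:29 PM − 9:30 = 7:59 AM on Nov 18.
+11 hours 9 minutes → arrive 7:08 PM UTC on Nov 18.
Flight 1 lands earlier by 18 hours 38 minutes.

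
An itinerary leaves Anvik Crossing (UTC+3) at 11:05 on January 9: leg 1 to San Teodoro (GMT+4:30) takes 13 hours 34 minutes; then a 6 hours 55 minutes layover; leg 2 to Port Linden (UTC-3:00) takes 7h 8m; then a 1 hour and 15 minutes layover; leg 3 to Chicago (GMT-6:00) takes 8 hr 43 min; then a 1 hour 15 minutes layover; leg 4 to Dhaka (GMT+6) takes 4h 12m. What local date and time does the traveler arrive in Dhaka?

09:07 on January 11

Convert departure to UTC: 11:05 − 3:00 = 08:05 UTC on Jan 9.
Add 13 hours and 34 minutes leg 1 → 21:39 UTC.
Add 6 hours and 55 minutes layover in San Teodoro → 04:34 UTC (Jan 10).
Add 7 hours 8 minutes leg 2 → 11:42 UTC.
Add 1 hour 15 minutes layover in Port Linden → 12:57 UTC.
Add 8 hours and 43 minutes leg 3 → 21:40 UTC.
Add 1 hour 15 minutes layover in Chicago → 22:55 UTC.
Add 4 hours 12 minutes leg 4 → 03:07 UTC (Jan 11).
Dhaka is UTC+6:00, so local arrival = 03:07 + 6:00 = 09:07 on Jan 11.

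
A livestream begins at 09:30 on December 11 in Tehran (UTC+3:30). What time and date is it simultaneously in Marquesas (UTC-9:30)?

20:30 on Dec 10

In UTC: 09:30 − 3:30 = 06:00 on Dec 11.
Marquesas is UTC−9:30: 06:00 − 9:30 = 20:30 on Dec 10.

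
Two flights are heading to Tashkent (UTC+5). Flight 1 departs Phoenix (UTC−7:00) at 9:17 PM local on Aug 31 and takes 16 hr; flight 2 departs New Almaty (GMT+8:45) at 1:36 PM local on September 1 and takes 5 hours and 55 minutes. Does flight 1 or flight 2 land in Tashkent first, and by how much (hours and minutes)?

Flight 1 in UTC: 9:17 PM + 7:00 = 4:17 AM on Sep 1.
+16 hours → arrive 8:17 PM UTC on Sep 1.
Flight 2 in UTC: 1:36 PM − 8:45 = 4:51 AM on Sep 1.
+5 hours 55 minutes → arrive 10:46 AM UTC on Sep 1.
Flight 2 lands earlier by 9 hours 31 minutes.

the second, by 9 hours 31 minutes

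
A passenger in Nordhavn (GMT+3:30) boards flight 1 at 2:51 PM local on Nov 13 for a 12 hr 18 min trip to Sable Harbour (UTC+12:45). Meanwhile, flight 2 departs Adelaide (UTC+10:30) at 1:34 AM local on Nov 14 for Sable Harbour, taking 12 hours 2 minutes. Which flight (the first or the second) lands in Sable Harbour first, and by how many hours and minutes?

the first, by 3 hours 27 minutes

Flight 1 in UTC: 2:51 PM − 3:30 = 11:21 AM on Nov 13.
+12 hours and 18 minutes → arrive 11:39 PM UTC on Nov 13.
Flight 2 in UTC: 1:34 AM − 10:30 = 3:04 PM on Nov 13.
+12 hours 2 minutes → arrive 3:06 AM UTC on Nov 14.
Flight 1 lands earlier by 3 hours 27 minutes.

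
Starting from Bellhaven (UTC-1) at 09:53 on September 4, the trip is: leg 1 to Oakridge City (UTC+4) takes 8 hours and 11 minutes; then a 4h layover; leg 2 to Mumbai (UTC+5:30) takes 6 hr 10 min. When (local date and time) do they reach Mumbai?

Convert departure to UTC: 09:53 + 1:00 = 10:53 UTC on Sep 4.
Add 8 hours and 11 minutes leg 1 → 19:04 UTC.
Add 4 hours layover in Oakridge City → 23:04 UTC.
Add 6 hours and 10 minutes leg 2 → 05:14 UTC (Sep 5).
Mumbai is UTC+5:30, so local arrival = 05:14 + 5:30 = 10:44 on Sep 5.

10:44 on September 5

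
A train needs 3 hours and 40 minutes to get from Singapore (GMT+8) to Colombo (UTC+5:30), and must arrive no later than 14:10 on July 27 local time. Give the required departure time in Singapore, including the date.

13:00 on July 27

Target arrival in UTC: 14:10 − 5:30 = 08:40 on Jul 27.
Subtract 3 hours 40 minutes → departure 05:00 UTC on Jul 27.
Singapore is UTC+8:00: 05:00 + 8:00 = 13:00 on Jul 27.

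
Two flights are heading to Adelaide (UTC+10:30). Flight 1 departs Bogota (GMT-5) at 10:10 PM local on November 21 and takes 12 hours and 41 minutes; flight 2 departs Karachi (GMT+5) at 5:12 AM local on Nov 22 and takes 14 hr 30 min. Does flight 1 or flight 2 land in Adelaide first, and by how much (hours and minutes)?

the second, by 1 hour 9 minutes

Flight 1 in UTC: 10:10 PM + 5:00 = 3:10 AM on Nov 22.
+12 hours 41 minutes → arrive 3:51 PM UTC on Nov 22.
Flight 2 in UTC: 5:12 AM − 5:00 = 12:12 AM on Nov 22.
+14 hours and 30 minutes → arrive 2:42 PM UTC on Nov 22.
Flight 2 lands earlier by 1 hour 9 minutes.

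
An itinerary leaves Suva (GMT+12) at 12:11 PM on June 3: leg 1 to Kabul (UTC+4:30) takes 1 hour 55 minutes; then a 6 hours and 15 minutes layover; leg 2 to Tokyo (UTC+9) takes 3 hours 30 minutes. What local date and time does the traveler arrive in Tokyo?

Convert departure to UTC: 12:11 PM − 12:00 = 12:11 AM UTC on Jun 3.
Add 1 hour and 55 minutes leg 1 → 2:06 AM UTC.
Add 6 hours and 15 minutes layover in Kabul → 8:21 AM UTC.
Add 3 hours 30 minutes leg 2 → 11:51 AM UTC.
Tokyo is UTC+9:00, so local arrival = 11:51 AM + 9:00 = 8:51 PM on Jun 3.

8:51 PM on June 3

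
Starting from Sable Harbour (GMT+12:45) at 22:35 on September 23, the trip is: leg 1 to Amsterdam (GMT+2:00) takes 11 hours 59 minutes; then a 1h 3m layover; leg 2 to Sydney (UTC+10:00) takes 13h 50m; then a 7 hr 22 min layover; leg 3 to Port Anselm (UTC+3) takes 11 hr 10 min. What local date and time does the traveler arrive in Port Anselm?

10:14 on Sep 25

Convert departure to UTC: 22:35 − 12:45 = 09:50 UTC on Sep 23.
Add 11 hours 59 minutes leg 1 → 21:49 UTC.
Add 1 hour and 3 minutes layover in Amsterdam → 22:52 UTC.
Add 13 hours and 50 minutes leg 2 → 12:42 UTC (Sep 24).
Add 7 hours 22 minutes layover in Sydney → 20:04 UTC.
Add 11 hours 10 minutes leg 3 → 07:14 UTC (Sep 25).
Port Anselm is UTC+3:00, so local arrival = 07:14 + 3:00 = 10:14 on Sep 25.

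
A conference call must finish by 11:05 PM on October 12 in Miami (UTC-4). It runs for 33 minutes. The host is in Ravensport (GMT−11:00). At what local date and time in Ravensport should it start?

Target end time in UTC: 11:05 PM + 4:00 = 3:05 AM on Oct 13.
Subtract 33 minutes → start 2:32 AM UTC on Oct 13.
Ravensport is UTC−11:00: 2:32 AM − 11:00 = 3:32 PM on Oct 12.

3:32 PM on October 12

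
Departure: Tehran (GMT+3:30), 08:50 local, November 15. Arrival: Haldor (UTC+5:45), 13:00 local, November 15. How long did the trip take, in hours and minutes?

1 hour 55 minutes

Departure in UTC: 08:50 − 3:30 = 05:20 on Nov 15.
Arrival in UTC: 13:00 − 5:45 = 07:15 on Nov 15.
Elapsed = 07:15 − 05:20 = 1 hour 55 minutes.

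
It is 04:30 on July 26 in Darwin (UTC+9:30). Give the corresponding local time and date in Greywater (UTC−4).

Greywater is 13:30 behind Darwin.
Shift by the zone difference: 04:30 − 13:30 = 15:00 on Jul 25 in Greywater.

15:00 on July 25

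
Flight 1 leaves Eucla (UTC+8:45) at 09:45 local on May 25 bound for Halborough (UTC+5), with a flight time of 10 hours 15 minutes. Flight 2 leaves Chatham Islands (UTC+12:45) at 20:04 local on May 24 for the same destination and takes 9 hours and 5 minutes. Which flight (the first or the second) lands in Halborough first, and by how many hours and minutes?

Flight 1 in UTC: 09:45 − 8:45 = 01:00 on May 25.
+10 hours and 15 minutes → arrive 11:15 UTC on May 25.
Flight 2 in UTC: 20:04 − 12:45 = 07:19 on May 24.
+9 hours and 5 minutes → arrive 16:24 UTC on May 24.
Flight 2 lands earlier by 18 hours 51 minutes.

the second, by 18 hours 51 minutes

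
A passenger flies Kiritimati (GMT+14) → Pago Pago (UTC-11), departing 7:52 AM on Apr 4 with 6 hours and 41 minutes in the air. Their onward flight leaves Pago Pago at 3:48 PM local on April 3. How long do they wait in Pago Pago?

Convert departure to UTC: 7:52 AM − 14:00 = 5:52 PM UTC on Apr 3.
Add 6 hours and 41 minutes flight time → 12:33 AM UTC (Apr 4).
Pago Pago is UTC−11:00, so local arrival = 12:33 AM − 11:00 = 1:33 PM on Apr 3.
Layover = 3:48 PM − 1:33 PM = 2 hours 15 minutes.

2 hours 15 minutes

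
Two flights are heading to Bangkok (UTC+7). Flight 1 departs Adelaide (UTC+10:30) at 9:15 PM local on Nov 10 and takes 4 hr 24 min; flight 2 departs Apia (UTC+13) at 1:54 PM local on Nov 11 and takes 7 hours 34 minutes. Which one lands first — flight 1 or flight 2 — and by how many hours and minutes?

the first, by 17 hours 19 minutes

Flight 1 in UTC: 9:15 PM − 10:30 = 10:45 AM on Nov 10.
+4 hours and 24 minutes → arrive 3:09 PM UTC on Nov 10.
Flight 2 in UTC: 1:54 PM − 13:00 = 12:54 AM on Nov 11.
+7 hours 34 minutes → arrive 8:28 AM UTC on Nov 11.
Flight 1 lands earlier by 17 hours 19 minutes.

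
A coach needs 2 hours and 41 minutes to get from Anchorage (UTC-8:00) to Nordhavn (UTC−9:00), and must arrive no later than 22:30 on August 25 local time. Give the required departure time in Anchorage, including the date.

20:49 on Aug 25

Target arrival in UTC: 22:30 + 9:00 = 07:30 on Aug 26.
Subtract 2 hours and 41 minutes → departure 04:49 UTC on Aug 26.
Anchorage is UTC−8:00: 04:49 − 8:00 = 20:49 on Aug 25.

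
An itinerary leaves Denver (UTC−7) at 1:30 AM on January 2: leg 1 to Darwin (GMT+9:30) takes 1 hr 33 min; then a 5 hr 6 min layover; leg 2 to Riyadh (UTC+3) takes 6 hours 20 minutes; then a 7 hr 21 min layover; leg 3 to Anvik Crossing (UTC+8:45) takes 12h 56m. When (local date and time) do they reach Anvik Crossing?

Convert departure to UTC: 1:30 AM + 7:00 = 8:30 AM UTC on Jan 2.
Add 1 hour 33 minutes leg 1 → 10:03 AM UTC.
Add 5 hours and 6 minutes layover in Darwin → 3:09 PM UTC.
Add 6 hours and 20 minutes leg 2 → 9:29 PM UTC.
Add 7 hours and 21 minutes layover in Riyadh → 4:50 AM UTC (Jan 3).
Add 12 hours 56 minutes leg 3 → 5:46 PM UTC.
Anvik Crossing is UTC+8:45, so local arrival = 5:46 PM + 8:45 = 2:31 AM on Jan 4.

2:31 AM on January 4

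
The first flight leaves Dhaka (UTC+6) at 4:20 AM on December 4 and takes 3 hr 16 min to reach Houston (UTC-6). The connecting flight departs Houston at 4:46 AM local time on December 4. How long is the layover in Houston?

9 hours 10 minutes

Convert departure to UTC: 4:20 AM − 6:00 = 10:20 PM UTC on Dec 3.
Add 3 hours 16 minutes flight time → 1:36 AM UTC (Dec 4).
Houston is UTC−6:00, so local arrival = 1:36 AM − 6:00 = 7:36 PM on Dec 3.
Layover = 4:46 AM − 7:36 PM (+1 day) = 9 hours 10 minutes.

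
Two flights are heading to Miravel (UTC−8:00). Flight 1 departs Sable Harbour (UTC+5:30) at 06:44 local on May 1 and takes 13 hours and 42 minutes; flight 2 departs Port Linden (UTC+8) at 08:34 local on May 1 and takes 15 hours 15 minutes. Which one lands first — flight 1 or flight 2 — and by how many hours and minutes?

Flight 1 in UTC: 06:44 − 5:30 = 01:14 on May 1.
+13 hours and 42 minutes → arrive 14:56 UTC on May 1.
Flight 2 in UTC: 08:34 − 8:00 = 00:34 on May 1.
+15 hours 15 minutes → arrive 15:49 UTC on May 1.
Flight 1 lands earlier by 53 minutes.

the first, by 53 minutes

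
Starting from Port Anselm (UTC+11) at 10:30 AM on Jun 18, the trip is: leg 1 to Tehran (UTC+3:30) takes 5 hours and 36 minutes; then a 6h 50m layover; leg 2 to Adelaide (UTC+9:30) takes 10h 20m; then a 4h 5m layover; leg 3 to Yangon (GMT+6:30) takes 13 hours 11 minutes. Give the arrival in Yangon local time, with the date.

Convert departure to UTC: 10:30 AM − 11:00 = 11:30 PM UTC on Jun 17.
Add 5 hours and 36 minutes leg 1 → 5:06 AM UTC (Jun 18).
Add 6 hours 50 minutes layover in Tehran → 11:56 AM UTC.
Add 10 hours 20 minutes leg 2 → 10:16 PM UTC.
Add 4 hours and 5 minutes layover in Adelaide → 2:21 AM UTC (Jun 19).
Add 13 hours 11 minutes leg 3 → 3:32 PM UTC.
Yangon is UTC+6:30, so local arrival = 3:32 PM + 6:30 = 10:02 PM on Jun 19.

10:02 PM on June 19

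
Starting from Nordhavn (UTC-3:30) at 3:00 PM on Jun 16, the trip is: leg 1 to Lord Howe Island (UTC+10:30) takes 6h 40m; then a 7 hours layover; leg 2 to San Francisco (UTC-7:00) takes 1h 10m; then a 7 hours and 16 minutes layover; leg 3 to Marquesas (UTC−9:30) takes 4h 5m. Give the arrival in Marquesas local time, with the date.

11:11 AM on Jun 17

Convert departure to UTC: 3:00 PM + 3:30 = 6:30 PM UTC on Jun 16.
Add 6 hours and 40 minutes leg 1 → 1:10 AM UTC (Jun 17).
Add 7 hours layover in Lord Howe Island → 8:10 AM UTC.
Add 1 hour and 10 minutes leg 2 → 9:20 AM UTC.
Add 7 hours and 16 minutes layover in San Francisco → 4:36 PM UTC.
Add 4 hours 5 minutes leg 3 → 8:41 PM UTC.
Marquesas is UTC−9:30, so local arrival = 8:41 PM − 9:30 = 11:11 AM on Jun 17.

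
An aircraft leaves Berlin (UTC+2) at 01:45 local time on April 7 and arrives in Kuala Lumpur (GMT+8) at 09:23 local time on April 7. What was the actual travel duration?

1 hour 38 minutes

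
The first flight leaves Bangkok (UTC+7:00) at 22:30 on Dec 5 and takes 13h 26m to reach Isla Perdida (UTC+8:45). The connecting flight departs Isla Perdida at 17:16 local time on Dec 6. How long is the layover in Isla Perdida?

Convert departure to UTC: 22:30 − 7:00 = 15:30 UTC on Dec 5.
Add 13 hours and 26 minutes flight time → 04:56 UTC (Dec 6).
Isla Perdida is UTC+8:45, so local arrival = 04:56 + 8:45 = 13:41 on Dec 6.
Layover = 17:16 − 13:41 = 3 hours 35 minutes.

3 hours 35 minutes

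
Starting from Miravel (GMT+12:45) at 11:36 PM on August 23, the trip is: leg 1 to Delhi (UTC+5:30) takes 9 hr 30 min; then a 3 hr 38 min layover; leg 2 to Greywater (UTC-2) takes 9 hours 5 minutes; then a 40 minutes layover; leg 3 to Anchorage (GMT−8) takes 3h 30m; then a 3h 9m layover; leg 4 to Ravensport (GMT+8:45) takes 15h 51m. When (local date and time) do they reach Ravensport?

4:59 PM on August 25

Convert departure to UTC: 11:36 PM − 12:45 = 10:51 AM UTC on Aug 23.
Add 9 hours 30 minutes leg 1 → 8:21 PM UTC.
Add 3 hours 38 minutes layover in Delhi → 11:59 PM UTC.
Add 9 hours and 5 minutes leg 2 → 9:04 AM UTC (Aug 24).
Add 40 minutes layover in Greywater → 9:44 AM UTC.
Add 3 hours 30 minutes leg 3 → 1:14 PM UTC.
Add 3 hours and 9 minutes layover in Anchorage → 4:23 PM UTC.
Add 15 hours 51 minutes leg 4 → 8:14 AM UTC (Aug 25).
Ravensport is UTC+8:45, so local arrival = 8:14 AM + 8:45 = 4:59 PM on Aug 25.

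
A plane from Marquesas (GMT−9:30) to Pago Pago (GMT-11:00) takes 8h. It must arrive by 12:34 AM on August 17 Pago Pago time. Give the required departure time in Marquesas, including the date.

Target arrival in UTC: 12:34 AM + 11:00 = 11:34 AM on Aug 17.
Subtract 8 hours → departure 3:34 AM UTC on Aug 17.
Marquesas is UTC−9:30: 3:34 AM − 9:30 = 6:04 PM on Aug 16.

6:04 PM on August 16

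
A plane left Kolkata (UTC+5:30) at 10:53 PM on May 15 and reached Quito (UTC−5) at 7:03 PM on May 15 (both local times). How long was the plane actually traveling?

6 hours 40 minutes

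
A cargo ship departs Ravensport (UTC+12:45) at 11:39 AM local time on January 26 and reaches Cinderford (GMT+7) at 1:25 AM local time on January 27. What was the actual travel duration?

19 hours 31 minutes

Departure in UTC: 11:39 AM − 12:45 = 10:54 PM on Jan 25.
Arrival in UTC: 1:25 AM − 7:00 = 6:25 PM on Jan 26.
Elapsed = 6:25 PM − 10:54 PM (+1 day) = 19 hours 31 minutes.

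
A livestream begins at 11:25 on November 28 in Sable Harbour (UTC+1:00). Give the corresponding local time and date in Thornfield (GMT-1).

09:25 on Nov 28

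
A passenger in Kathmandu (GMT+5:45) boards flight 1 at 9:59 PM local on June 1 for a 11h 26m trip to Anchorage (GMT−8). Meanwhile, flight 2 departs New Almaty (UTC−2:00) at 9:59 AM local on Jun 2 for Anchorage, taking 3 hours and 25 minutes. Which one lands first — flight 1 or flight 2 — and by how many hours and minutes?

the first, by 11 hours 44 minutes

Flight 1 in UTC: 9:59 PM − 5:45 = 4:14 PM on Jun 1.
+11 hours and 26 minutes → arrive 3:40 AM UTC on Jun 2.
Flight 2 in UTC: 9:59 AM + 2:00 = 11:59 AM on Jun 2.
+3 hours and 25 minutes → arrive 3:24 PM UTC on Jun 2.
Flight 1 lands earlier by 11 hours 44 minutes.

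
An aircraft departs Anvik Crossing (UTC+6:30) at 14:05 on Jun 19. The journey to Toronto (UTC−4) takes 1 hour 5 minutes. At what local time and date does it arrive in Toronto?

Toronto is 10:30 behind Anvik Crossing.
After 1 hour 5 minutes it is 15:10 in Anvik Crossing.
Shift by the zone difference: 15:10 − 10:30 = 04:40 on Jun 19 in Toronto.

04:40 on Jun 19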